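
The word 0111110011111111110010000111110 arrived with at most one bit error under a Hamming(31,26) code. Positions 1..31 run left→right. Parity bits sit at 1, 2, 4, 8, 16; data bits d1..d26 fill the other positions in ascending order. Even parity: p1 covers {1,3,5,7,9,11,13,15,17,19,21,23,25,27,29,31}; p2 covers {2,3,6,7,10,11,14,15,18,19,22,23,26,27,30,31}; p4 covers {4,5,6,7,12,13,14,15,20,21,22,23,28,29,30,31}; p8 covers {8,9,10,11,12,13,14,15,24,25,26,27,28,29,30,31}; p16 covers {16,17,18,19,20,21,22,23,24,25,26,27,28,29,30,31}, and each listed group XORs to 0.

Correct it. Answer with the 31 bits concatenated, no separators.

0111110011111111110011000111110

s1 (pos 1,3,5,7,9,11,13,15,17,19,21,23,25,27,29,31): 0⊕1⊕1⊕0⊕1⊕1⊕1⊕1⊕1⊕0⊕1⊕0⊕0⊕1⊕1⊕0 = 0
s2 (pos 2,3,6,7,10,11,14,15,18,19,22,23,26,27,30,31): 1⊕1⊕1⊕0⊕1⊕1⊕1⊕1⊕1⊕0⊕0⊕0⊕1⊕1⊕1⊕0 = 1
s4 (pos 4,5,6,7,12,13,14,15,20,21,22,23,28,29,30,31): 1⊕1⊕1⊕0⊕1⊕1⊕1⊕1⊕0⊕1⊕0⊕0⊕1⊕1⊕1⊕0 = 1
s8 (pos 8,9,10,11,12,13,14,15,24,25,26,27,28,29,30,31): 0⊕1⊕1⊕1⊕1⊕1⊕1⊕1⊕0⊕0⊕1⊕1⊕1⊕1⊕1⊕0 = 0
s16 (pos 16,17,18,19,20,21,22,23,24,25,26,27,28,29,30,31): 1⊕1⊕1⊕0⊕0⊕1⊕0⊕0⊕0⊕0⊕1⊕1⊕1⊕1⊕1⊕0 = 1
Syndrome s16…s1 = 10110 → error at position 22.
Flip position 22: 0111110011111111110010000111110 → 0111110011111111110011000111110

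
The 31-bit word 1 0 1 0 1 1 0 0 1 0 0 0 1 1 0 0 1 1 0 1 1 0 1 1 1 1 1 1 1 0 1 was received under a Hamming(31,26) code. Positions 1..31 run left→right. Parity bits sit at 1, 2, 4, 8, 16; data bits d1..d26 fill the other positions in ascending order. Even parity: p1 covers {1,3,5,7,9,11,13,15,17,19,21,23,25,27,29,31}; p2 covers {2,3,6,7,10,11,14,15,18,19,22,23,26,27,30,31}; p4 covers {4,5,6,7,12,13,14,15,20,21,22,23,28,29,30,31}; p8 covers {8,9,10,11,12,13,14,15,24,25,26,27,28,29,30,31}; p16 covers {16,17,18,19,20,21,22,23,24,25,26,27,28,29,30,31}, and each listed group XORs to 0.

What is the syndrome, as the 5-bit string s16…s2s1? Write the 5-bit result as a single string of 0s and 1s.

00000

s1 (pos 1,3,5,7,9,11,13,15,17,19,21,23,25,27,29,31): 1⊕1⊕1⊕0⊕1⊕0⊕1⊕0⊕1⊕0⊕1⊕1⊕1⊕1⊕1⊕1 = 0
s2 (pos 2,3,6,7,10,11,14,15,18,19,22,23,26,27,30,31): 0⊕1⊕1⊕0⊕0⊕0⊕1⊕0⊕1⊕0⊕0⊕1⊕1⊕1⊕0⊕1 = 0
s4 (pos 4,5,6,7,12,13,14,15,20,21,22,23,28,29,30,31): 0⊕1⊕1⊕0⊕0⊕1⊕1⊕0⊕1⊕1⊕0⊕1⊕1⊕1⊕0⊕1 = 0
s8 (pos 8,9,10,11,12,13,14,15,24,25,26,27,28,29,30,31): 0⊕1⊕0⊕0⊕0⊕1⊕1⊕0⊕1⊕1⊕1⊕1⊕1⊕1⊕0⊕1 = 0
s16 (pos 16,17,18,19,20,21,22,23,24,25,26,27,28,29,30,31): 0⊕1⊕1⊕0⊕1⊕1⊕0⊕1⊕1⊕1⊕1⊕1⊕1⊕1⊕0⊕1 = 0
Syndrome s16…s1 = 00000 → no error.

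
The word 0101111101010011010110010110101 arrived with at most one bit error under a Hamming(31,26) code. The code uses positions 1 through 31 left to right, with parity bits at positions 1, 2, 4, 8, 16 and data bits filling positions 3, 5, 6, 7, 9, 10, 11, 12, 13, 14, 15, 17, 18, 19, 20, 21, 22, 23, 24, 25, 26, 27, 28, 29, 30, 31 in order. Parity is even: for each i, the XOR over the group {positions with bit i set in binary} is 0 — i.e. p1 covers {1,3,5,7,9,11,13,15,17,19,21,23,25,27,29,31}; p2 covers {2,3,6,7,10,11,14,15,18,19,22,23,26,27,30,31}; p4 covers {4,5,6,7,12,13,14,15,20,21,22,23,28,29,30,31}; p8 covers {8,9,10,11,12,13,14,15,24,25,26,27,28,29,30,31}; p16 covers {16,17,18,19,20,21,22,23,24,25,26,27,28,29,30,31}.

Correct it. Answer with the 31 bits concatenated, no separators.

0101111101010011010110010100101

s1 (pos 1,3,5,7,9,11,13,15,17,19,21,23,25,27,29,31): 0⊕0⊕1⊕1⊕0⊕0⊕0⊕1⊕0⊕0⊕1⊕0⊕0⊕1⊕1⊕1 = 1
s2 (pos 2,3,6,7,10,11,14,15,18,19,22,23,26,27,30,31): 1⊕0⊕1⊕1⊕1⊕0⊕0⊕1⊕1⊕0⊕0⊕0⊕1⊕1⊕0⊕1 = 1
s4 (pos 4,5,6,7,12,13,14,15,20,21,22,23,28,29,30,31): 1⊕1⊕1⊕1⊕1⊕0⊕0⊕1⊕1⊕1⊕0⊕0⊕0⊕1⊕0⊕1 = 0
s8 (pos 8,9,10,11,12,13,14,15,24,25,26,27,28,29,30,31): 1⊕0⊕1⊕0⊕1⊕0⊕0⊕1⊕1⊕0⊕1⊕1⊕0⊕1⊕0⊕1 = 1
s16 (pos 16,17,18,19,20,21,22,23,24,25,26,27,28,29,30,31): 1⊕0⊕1⊕0⊕1⊕1⊕0⊕0⊕1⊕0⊕1⊕1⊕0⊕1⊕0⊕1 = 1
Syndrome s16…s1 = 11011 → error at position 27.
Flip position 27: 0101111101010011010110010110101 → 0101111101010011010110010100101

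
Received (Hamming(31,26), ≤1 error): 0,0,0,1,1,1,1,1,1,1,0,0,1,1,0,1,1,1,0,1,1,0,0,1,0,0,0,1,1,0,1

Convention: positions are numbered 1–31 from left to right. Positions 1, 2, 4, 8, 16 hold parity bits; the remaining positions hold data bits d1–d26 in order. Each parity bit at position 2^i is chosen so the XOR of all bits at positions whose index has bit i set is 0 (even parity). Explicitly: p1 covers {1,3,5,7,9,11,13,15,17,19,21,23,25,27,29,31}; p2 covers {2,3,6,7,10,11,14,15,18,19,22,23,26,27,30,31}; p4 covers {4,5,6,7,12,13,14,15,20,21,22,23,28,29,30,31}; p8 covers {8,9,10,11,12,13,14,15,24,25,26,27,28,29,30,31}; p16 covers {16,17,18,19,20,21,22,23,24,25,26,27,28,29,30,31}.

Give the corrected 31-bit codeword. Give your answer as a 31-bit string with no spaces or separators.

s1 (pos 1,3,5,7,9,11,13,15,17,19,21,23,25,27,29,31): 0⊕0⊕1⊕1⊕1⊕0⊕1⊕0⊕1⊕0⊕1⊕0⊕0⊕0⊕1⊕1 = 0
s2 (pos 2,3,6,7,10,11,14,15,18,19,22,23,26,27,30,31): 0⊕0⊕1⊕1⊕1⊕0⊕1⊕0⊕1⊕0⊕0⊕0⊕0⊕0⊕0⊕1 = 0
s4 (pos 4,5,6,7,12,13,14,15,20,21,22,23,28,29,30,31): 1⊕1⊕1⊕1⊕0⊕1⊕1⊕0⊕1⊕1⊕0⊕0⊕1⊕1⊕0⊕1 = 1
s8 (pos 8,9,10,11,12,13,14,15,24,25,26,27,28,29,30,31): 1⊕1⊕1⊕0⊕0⊕1⊕1⊕0⊕1⊕0⊕0⊕0⊕1⊕1⊕0⊕1 = 1
s16 (pos 16,17,18,19,20,21,22,23,24,25,26,27,28,29,30,31): 1⊕1⊕1⊕0⊕1⊕1⊕0⊕0⊕1⊕0⊕0⊕0⊕1⊕1⊕0⊕1 = 1
Syndrome s16…s1 = 11100 → error at position 28.
Flip position 28: 0001111111001101110110010001101 → 0001111111001101110110010000101

0001111111001101110110010000101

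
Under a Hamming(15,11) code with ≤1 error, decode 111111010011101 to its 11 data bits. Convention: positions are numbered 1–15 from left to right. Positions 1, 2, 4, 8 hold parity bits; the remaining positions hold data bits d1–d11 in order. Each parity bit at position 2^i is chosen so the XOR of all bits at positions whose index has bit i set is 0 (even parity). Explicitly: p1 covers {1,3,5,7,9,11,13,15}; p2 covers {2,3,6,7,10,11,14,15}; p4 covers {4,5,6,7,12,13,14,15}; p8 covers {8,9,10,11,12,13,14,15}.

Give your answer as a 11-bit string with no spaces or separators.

11100111101

s1 (pos 1,3,5,7,9,11,13,15): 1⊕1⊕1⊕0⊕0⊕1⊕1⊕1 = 0
s2 (pos 2,3,6,7,10,11,14,15): 1⊕1⊕1⊕0⊕0⊕1⊕0⊕1 = 1
s4 (pos 4,5,6,7,12,13,14,15): 1⊕1⊕1⊕0⊕1⊕1⊕0⊕1 = 0
s8 (pos 8,9,10,11,12,13,14,15): 1⊕0⊕0⊕1⊕1⊕1⊕0⊕1 = 1
Syndrome s8…s1 = 1010 → error at position 10.
Flip position 10: 111111010011101 → 111111010111101
Read data bits from positions 3,5,6,7,9,10,11,12,13,14,15: 11100111101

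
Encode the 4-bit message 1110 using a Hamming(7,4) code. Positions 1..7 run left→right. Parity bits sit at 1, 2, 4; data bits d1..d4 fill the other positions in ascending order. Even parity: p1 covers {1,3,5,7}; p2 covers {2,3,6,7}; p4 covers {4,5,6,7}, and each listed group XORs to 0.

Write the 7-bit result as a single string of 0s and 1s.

Place data at non-parity positions: p1 p2 1 p4 1 1 0
p1 (pos 1,3,5,7): XOR of data positions = 1⊕1⊕0 = 0
p2 (pos 2,3,6,7): XOR of data positions = 1⊕1⊕0 = 0
p4 (pos 4,5,6,7): XOR of data positions = 1⊕1⊕0 = 0
Codeword: 0010110

0010110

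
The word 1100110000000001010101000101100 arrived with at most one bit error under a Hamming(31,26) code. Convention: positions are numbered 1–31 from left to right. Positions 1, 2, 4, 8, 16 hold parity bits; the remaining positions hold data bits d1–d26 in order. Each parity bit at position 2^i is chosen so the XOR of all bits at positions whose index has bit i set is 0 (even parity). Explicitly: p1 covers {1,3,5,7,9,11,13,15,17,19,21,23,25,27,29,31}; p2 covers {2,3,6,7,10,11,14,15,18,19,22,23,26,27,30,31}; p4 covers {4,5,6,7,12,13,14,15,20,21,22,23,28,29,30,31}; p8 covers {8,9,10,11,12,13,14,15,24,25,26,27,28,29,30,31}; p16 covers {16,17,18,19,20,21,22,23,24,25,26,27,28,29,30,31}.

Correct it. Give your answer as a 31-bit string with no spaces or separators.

1100110000000001010101000111100

s1 (pos 1,3,5,7,9,11,13,15,17,19,21,23,25,27,29,31): 1⊕0⊕1⊕0⊕0⊕0⊕0⊕0⊕0⊕0⊕0⊕0⊕0⊕0⊕1⊕0 = 1
s2 (pos 2,3,6,7,10,11,14,15,18,19,22,23,26,27,30,31): 1⊕0⊕1⊕0⊕0⊕0⊕0⊕0⊕1⊕0⊕1⊕0⊕1⊕0⊕0⊕0 = 1
s4 (pos 4,5,6,7,12,13,14,15,20,21,22,23,28,29,30,31): 0⊕1⊕1⊕0⊕0⊕0⊕0⊕0⊕1⊕0⊕1⊕0⊕1⊕1⊕0⊕0 = 0
s8 (pos 8,9,10,11,12,13,14,15,24,25,26,27,28,29,30,31): 0⊕0⊕0⊕0⊕0⊕0⊕0⊕0⊕0⊕0⊕1⊕0⊕1⊕1⊕0⊕0 = 1
s16 (pos 16,17,18,19,20,21,22,23,24,25,26,27,28,29,30,31): 1⊕0⊕1⊕0⊕1⊕0⊕1⊕0⊕0⊕0⊕1⊕0⊕1⊕1⊕0⊕0 = 1
Syndrome s16…s1 = 11011 → error at position 27.
Flip position 27: 1100110000000001010101000101100 → 1100110000000001010101000111100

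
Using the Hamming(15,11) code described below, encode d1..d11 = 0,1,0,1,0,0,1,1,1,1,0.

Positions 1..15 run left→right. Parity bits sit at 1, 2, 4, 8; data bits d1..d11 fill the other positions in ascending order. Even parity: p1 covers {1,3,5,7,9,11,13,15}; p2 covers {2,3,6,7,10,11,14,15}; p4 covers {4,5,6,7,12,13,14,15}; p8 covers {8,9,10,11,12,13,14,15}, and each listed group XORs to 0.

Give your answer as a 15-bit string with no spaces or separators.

010110100011110

Place data at non-parity positions: p1 p2 0 p4 1 0 1 p8 0 0 1 1 1 1 0
p1 (pos 1,3,5,7,9,11,13,15): XOR of data positions = 0⊕1⊕1⊕0⊕1⊕1⊕0 = 0
p2 (pos 2,3,6,7,10,11,14,15): XOR of data positions = 0⊕0⊕1⊕0⊕1⊕1⊕0 = 1
p4 (pos 4,5,6,7,12,13,14,15): XOR of data positions = 1⊕0⊕1⊕1⊕1⊕1⊕0 = 1
p8 (pos 8,9,10,11,12,13,14,15): XOR of data positions = 0⊕0⊕1⊕1⊕1⊕1⊕0 = 0
Codeword: 010110100011110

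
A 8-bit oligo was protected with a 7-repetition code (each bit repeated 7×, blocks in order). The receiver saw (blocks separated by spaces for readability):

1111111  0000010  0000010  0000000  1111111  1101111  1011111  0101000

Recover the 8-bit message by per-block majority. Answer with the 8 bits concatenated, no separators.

10001110

Block 1 (1111111): 7 ones → 1
Block 2 (0000010): 1 one → 0
Block 3 (0000010): 1 one → 0
Block 4 (0000000): 0 ones → 0
Block 5 (1111111): 7 ones → 1
Block 6 (1101111): 6 ones → 1
Block 7 (1011111): 6 ones → 1
Block 8 (0101000): 2 ones → 0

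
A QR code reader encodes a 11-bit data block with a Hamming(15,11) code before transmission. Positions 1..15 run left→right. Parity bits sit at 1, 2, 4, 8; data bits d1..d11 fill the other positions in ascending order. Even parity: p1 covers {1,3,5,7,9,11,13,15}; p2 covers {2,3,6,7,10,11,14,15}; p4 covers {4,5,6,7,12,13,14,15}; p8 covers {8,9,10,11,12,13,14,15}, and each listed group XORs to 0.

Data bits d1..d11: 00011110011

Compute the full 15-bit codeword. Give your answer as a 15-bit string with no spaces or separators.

010100111110011

Place data at non-parity positions: p1 p2 0 p4 0 0 1 p8 1 1 1 0 0 1 1
p1 (pos 1,3,5,7,9,11,13,15): XOR of data positions = 0⊕0⊕1⊕1⊕1⊕0⊕1 = 0
p2 (pos 2,3,6,7,10,11,14,15): XOR of data positions = 0⊕0⊕1⊕1⊕1⊕1⊕1 = 1
p4 (pos 4,5,6,7,12,13,14,15): XOR of data positions = 0⊕0⊕1⊕0⊕0⊕1⊕1 = 1
p8 (pos 8,9,10,11,12,13,14,15): XOR of data positions = 1⊕1⊕1⊕0⊕0⊕1⊕1 = 1
Codeword: 010100111110011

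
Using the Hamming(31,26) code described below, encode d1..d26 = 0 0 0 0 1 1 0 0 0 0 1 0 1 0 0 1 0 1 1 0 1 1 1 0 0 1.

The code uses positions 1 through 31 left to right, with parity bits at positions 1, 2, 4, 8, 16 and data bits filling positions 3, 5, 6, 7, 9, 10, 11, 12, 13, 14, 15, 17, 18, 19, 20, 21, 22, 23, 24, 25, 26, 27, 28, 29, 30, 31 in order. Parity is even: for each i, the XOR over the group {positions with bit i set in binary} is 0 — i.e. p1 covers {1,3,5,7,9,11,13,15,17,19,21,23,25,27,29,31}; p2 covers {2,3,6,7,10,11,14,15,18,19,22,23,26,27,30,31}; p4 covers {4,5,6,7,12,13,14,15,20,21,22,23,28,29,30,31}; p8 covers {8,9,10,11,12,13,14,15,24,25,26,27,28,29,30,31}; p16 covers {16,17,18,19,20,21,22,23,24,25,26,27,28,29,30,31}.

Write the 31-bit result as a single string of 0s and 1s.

Place data at non-parity positions: p1 p2 0 p4 0 0 0 p8 1 1 0 0 0 0 1 p16 0 1 0 0 1 0 1 1 0 1 1 1 0 0 1
p1 (pos 1,3,5,7,9,11,13,15,17,19,21,23,25,27,29,31): XOR of data positions = 0⊕0⊕0⊕1⊕0⊕0⊕1⊕0⊕0⊕1⊕1⊕0⊕1⊕0⊕1 = 0
p2 (pos 2,3,6,7,10,11,14,15,18,19,22,23,26,27,30,31): XOR of data positions = 0⊕0⊕0⊕1⊕0⊕0⊕1⊕1⊕0⊕0⊕1⊕1⊕1⊕0⊕1 = 1
p4 (pos 4,5,6,7,12,13,14,15,20,21,22,23,28,29,30,31): XOR of data positions = 0⊕0⊕0⊕0⊕0⊕0⊕1⊕0⊕1⊕0⊕1⊕1⊕0⊕0⊕1 = 1
p8 (pos 8,9,10,11,12,13,14,15,24,25,26,27,28,29,30,31): XOR of data positions = 1⊕1⊕0⊕0⊕0⊕0⊕1⊕1⊕0⊕1⊕1⊕1⊕0⊕0⊕1 = 0
p16 (pos 16,17,18,19,20,21,22,23,24,25,26,27,28,29,30,31): XOR of data positions = 0⊕1⊕0⊕0⊕1⊕0⊕1⊕1⊕0⊕1⊕1⊕1⊕0⊕0⊕1 = 0
Codeword: 0101000011000010010010110111001

0101000011000010010010110111001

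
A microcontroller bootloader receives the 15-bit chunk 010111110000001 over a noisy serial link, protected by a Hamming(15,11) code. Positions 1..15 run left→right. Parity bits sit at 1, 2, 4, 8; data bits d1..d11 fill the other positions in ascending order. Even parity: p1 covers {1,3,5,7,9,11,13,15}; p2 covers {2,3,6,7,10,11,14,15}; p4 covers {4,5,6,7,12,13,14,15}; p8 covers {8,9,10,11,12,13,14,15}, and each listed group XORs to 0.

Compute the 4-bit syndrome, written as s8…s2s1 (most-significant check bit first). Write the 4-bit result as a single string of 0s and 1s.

0101

s1 (pos 1,3,5,7,9,11,13,15): 0⊕0⊕1⊕1⊕0⊕0⊕0⊕1 = 1
s2 (pos 2,3,6,7,10,11,14,15): 1⊕0⊕1⊕1⊕0⊕0⊕0⊕1 = 0
s4 (pos 4,5,6,7,12,13,14,15): 1⊕1⊕1⊕1⊕0⊕0⊕0⊕1 = 1
s8 (pos 8,9,10,11,12,13,14,15): 1⊕0⊕0⊕0⊕0⊕0⊕0⊕1 = 0
Syndrome s8…s1 = 0101 → error at position 5.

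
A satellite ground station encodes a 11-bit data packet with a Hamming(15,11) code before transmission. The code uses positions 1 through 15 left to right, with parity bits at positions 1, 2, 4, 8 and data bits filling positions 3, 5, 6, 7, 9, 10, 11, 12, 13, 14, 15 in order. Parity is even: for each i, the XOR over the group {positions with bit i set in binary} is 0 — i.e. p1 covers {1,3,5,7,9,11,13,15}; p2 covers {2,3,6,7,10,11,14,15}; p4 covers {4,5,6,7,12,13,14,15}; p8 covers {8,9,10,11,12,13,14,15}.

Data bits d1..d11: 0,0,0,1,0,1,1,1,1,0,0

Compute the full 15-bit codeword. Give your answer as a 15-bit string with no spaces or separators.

Place data at non-parity positions: p1 p2 0 p4 0 0 1 p8 0 1 1 1 1 0 0
p1 (pos 1,3,5,7,9,11,13,15): XOR of data positions = 0⊕0⊕1⊕0⊕1⊕1⊕0 = 1
p2 (pos 2,3,6,7,10,11,14,15): XOR of data positions = 0⊕0⊕1⊕1⊕1⊕0⊕0 = 1
p4 (pos 4,5,6,7,12,13,14,15): XOR of data positions = 0⊕0⊕1⊕1⊕1⊕0⊕0 = 1
p8 (pos 8,9,10,11,12,13,14,15): XOR of data positions = 0⊕1⊕1⊕1⊕1⊕0⊕0 = 0
Codeword: 110100100111100

110100100111100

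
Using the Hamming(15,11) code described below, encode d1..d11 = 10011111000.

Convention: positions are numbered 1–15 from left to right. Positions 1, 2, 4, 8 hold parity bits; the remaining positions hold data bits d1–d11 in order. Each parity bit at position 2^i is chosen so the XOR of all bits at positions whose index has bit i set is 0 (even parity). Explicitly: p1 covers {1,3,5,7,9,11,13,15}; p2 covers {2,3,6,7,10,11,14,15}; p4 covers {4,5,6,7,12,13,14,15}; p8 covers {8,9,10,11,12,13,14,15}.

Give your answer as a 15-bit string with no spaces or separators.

001000101111000

Place data at non-parity positions: p1 p2 1 p4 0 0 1 p8 1 1 1 1 0 0 0
p1 (pos 1,3,5,7,9,11,13,15): XOR of data positions = 1⊕0⊕1⊕1⊕1⊕0⊕0 = 0
p2 (pos 2,3,6,7,10,11,14,15): XOR of data positions = 1⊕0⊕1⊕1⊕1⊕0⊕0 = 0
p4 (pos 4,5,6,7,12,13,14,15): XOR of data positions = 0⊕0⊕1⊕1⊕0⊕0⊕0 = 0
p8 (pos 8,9,10,11,12,13,14,15): XOR of data positions = 1⊕1⊕1⊕1⊕0⊕0⊕0 = 0
Codeword: 001000101111000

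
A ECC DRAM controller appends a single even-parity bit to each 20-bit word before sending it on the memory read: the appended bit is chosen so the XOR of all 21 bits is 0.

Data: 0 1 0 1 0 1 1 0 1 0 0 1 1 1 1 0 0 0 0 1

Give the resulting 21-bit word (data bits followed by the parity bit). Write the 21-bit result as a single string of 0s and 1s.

XOR of the 20 data bits: 0⊕1⊕0⊕1⊕0⊕1⊕1⊕0⊕1⊕0⊕0⊕1⊕1⊕1⊕1⊕0⊕0⊕0⊕0⊕1 = 0
Parity bit = 0 (so all 21 bits XOR to 0).

010101101001111000010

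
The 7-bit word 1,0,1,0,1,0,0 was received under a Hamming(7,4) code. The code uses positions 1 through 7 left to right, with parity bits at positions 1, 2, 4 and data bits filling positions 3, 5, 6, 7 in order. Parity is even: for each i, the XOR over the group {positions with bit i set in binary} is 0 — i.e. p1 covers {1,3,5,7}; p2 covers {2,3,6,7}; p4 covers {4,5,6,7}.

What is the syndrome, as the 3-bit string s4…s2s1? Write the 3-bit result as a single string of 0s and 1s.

s1 (pos 1,3,5,7): 1⊕1⊕1⊕0 = 1
s2 (pos 2,3,6,7): 0⊕1⊕0⊕0 = 1
s4 (pos 4,5,6,7): 0⊕1⊕0⊕0 = 1
Syndrome s4…s1 = 111 → error at position 7.

111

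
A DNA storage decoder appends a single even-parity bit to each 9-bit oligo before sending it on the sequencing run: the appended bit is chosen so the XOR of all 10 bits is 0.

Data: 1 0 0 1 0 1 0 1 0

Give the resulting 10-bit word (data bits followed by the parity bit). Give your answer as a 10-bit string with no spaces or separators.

1001010100

XOR of the 9 data bits: 1⊕0⊕0⊕1⊕0⊕1⊕0⊕1⊕0 = 0
Parity bit = 0 (so all 10 bits XOR to 0).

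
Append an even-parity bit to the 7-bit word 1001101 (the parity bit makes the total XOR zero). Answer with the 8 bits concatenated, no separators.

XOR of the 7 data bits: 1⊕0⊕0⊕1⊕1⊕0⊕1 = 0
Parity bit = 0 (so all 8 bits XOR to 0).

10011010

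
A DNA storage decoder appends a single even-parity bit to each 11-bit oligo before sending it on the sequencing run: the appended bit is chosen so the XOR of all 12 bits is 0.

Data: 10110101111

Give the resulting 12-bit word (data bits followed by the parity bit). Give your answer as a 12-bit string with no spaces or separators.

XOR of the 11 data bits: 1⊕0⊕1⊕1⊕0⊕1⊕0⊕1⊕1⊕1⊕1 = 0
Parity bit = 0 (so all 12 bits XOR to 0).

101101011110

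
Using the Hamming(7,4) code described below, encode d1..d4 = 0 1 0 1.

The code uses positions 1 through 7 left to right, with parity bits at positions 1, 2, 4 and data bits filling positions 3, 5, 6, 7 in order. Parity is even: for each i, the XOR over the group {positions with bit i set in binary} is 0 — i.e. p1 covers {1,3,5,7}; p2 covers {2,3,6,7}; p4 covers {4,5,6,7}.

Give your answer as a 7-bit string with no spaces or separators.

Place data at non-parity positions: p1 p2 0 p4 1 0 1
p1 (pos 1,3,5,7): XOR of data positions = 0⊕1⊕1 = 0
p2 (pos 2,3,6,7): XOR of data positions = 0⊕0⊕1 = 1
p4 (pos 4,5,6,7): XOR of data positions = 1⊕0⊕1 = 0
Codeword: 0100101

0100101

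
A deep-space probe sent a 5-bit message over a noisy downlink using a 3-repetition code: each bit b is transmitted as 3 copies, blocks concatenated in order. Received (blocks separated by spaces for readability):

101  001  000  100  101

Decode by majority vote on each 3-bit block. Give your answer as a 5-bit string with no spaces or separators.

10001

Block 1 (101): 2 ones → 1
Block 2 (001): 1 one → 0
Block 3 (000): 0 ones → 0
Block 4 (100): 1 one → 0
Block 5 (101): 2 ones → 1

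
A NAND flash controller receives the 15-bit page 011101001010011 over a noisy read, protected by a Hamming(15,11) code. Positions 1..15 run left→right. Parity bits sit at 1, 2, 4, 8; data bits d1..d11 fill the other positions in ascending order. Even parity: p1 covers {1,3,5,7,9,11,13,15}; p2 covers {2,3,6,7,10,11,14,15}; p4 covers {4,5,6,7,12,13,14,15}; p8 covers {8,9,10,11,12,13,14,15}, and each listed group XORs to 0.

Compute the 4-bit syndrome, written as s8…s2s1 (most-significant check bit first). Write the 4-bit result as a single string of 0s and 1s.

0000

s1 (pos 1,3,5,7,9,11,13,15): 0⊕1⊕0⊕0⊕1⊕1⊕0⊕1 = 0
s2 (pos 2,3,6,7,10,11,14,15): 1⊕1⊕1⊕0⊕0⊕1⊕1⊕1 = 0
s4 (pos 4,5,6,7,12,13,14,15): 1⊕0⊕1⊕0⊕0⊕0⊕1⊕1 = 0
s8 (pos 8,9,10,11,12,13,14,15): 0⊕1⊕0⊕1⊕0⊕0⊕1⊕1 = 0
Syndrome s8…s1 = 0000 → no error.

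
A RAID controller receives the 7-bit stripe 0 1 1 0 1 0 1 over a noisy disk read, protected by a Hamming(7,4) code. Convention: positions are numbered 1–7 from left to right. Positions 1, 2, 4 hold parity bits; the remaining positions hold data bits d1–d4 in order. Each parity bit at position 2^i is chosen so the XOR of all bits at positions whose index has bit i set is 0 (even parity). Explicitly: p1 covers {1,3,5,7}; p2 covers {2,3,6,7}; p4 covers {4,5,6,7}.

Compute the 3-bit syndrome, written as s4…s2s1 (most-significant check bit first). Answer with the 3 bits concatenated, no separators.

011

s1 (pos 1,3,5,7): 0⊕1⊕1⊕1 = 1
s2 (pos 2,3,6,7): 1⊕1⊕0⊕1 = 1
s4 (pos 4,5,6,7): 0⊕1⊕0⊕1 = 0
Syndrome s4…s1 = 011 → error at position 3.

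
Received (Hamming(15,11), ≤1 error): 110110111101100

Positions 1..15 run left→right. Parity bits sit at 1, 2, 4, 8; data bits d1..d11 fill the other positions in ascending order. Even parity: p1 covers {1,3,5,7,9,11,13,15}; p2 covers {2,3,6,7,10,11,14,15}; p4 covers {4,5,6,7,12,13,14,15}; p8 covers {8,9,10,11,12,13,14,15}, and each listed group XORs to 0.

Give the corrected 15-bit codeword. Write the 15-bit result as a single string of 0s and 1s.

s1 (pos 1,3,5,7,9,11,13,15): 1⊕0⊕1⊕1⊕1⊕0⊕1⊕0 = 1
s2 (pos 2,3,6,7,10,11,14,15): 1⊕0⊕0⊕1⊕1⊕0⊕0⊕0 = 1
s4 (pos 4,5,6,7,12,13,14,15): 1⊕1⊕0⊕1⊕1⊕1⊕0⊕0 = 1
s8 (pos 8,9,10,11,12,13,14,15): 1⊕1⊕1⊕0⊕1⊕1⊕0⊕0 = 1
Syndrome s8…s1 = 1111 → error at position 15.
Flip position 15: 110110111101100 → 110110111101101

110110111101101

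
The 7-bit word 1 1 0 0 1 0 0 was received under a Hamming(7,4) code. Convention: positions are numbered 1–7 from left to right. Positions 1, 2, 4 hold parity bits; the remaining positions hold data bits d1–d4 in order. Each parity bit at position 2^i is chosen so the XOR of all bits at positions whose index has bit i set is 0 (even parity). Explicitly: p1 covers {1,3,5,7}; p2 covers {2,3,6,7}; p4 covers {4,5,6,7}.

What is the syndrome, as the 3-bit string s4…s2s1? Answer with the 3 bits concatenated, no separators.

110

s1 (pos 1,3,5,7): 1⊕0⊕1⊕0 = 0
s2 (pos 2,3,6,7): 1⊕0⊕0⊕0 = 1
s4 (pos 4,5,6,7): 0⊕1⊕0⊕0 = 1
Syndrome s4…s1 = 110 → error at position 6.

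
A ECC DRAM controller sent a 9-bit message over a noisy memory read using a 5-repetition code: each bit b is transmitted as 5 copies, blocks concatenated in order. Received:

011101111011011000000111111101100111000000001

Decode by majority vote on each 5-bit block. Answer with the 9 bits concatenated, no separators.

Block 1 (01110): 3 ones → 1
Block 2 (11110): 4 ones → 1
Block 3 (11011): 4 ones → 1
Block 4 (00000): 0 ones → 0
Block 5 (01111): 4 ones → 1
Block 6 (11101): 4 ones → 1
Block 7 (10011): 3 ones → 1
Block 8 (10000): 1 one → 0
Block 9 (00001): 1 one → 0

111011100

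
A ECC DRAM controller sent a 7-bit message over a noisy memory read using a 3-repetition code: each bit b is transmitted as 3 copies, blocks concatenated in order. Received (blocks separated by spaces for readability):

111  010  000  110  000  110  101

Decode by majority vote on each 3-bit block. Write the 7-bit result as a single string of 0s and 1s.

1001011

Block 1 (111): 3 ones → 1
Block 2 (010): 1 one → 0
Block 3 (000): 0 ones → 0
Block 4 (110): 2 ones → 1
Block 5 (000): 0 ones → 0
Block 6 (110): 2 ones → 1
Block 7 (101): 2 ones → 1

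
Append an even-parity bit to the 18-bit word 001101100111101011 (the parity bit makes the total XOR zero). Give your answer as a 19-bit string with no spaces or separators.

0011011001111010111

XOR of the 18 data bits: 0⊕0⊕1⊕1⊕0⊕1⊕1⊕0⊕0⊕1⊕1⊕1⊕1⊕0⊕1⊕0⊕1⊕1 = 1
Parity bit = 1 (so all 19 bits XOR to 0).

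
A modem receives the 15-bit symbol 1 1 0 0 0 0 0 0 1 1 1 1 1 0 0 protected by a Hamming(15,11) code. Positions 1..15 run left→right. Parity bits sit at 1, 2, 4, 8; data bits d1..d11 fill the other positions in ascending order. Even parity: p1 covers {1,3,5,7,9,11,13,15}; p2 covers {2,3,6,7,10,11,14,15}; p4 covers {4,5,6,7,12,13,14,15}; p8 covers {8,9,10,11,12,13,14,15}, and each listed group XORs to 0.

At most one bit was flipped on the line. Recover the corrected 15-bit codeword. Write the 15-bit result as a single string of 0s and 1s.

s1 (pos 1,3,5,7,9,11,13,15): 1⊕0⊕0⊕0⊕1⊕1⊕1⊕0 = 0
s2 (pos 2,3,6,7,10,11,14,15): 1⊕0⊕0⊕0⊕1⊕1⊕0⊕0 = 1
s4 (pos 4,5,6,7,12,13,14,15): 0⊕0⊕0⊕0⊕1⊕1⊕0⊕0 = 0
s8 (pos 8,9,10,11,12,13,14,15): 0⊕1⊕1⊕1⊕1⊕1⊕0⊕0 = 1
Syndrome s8…s1 = 1010 → error at position 10.
Flip position 10: 110000001111100 → 110000001011100

110000001011100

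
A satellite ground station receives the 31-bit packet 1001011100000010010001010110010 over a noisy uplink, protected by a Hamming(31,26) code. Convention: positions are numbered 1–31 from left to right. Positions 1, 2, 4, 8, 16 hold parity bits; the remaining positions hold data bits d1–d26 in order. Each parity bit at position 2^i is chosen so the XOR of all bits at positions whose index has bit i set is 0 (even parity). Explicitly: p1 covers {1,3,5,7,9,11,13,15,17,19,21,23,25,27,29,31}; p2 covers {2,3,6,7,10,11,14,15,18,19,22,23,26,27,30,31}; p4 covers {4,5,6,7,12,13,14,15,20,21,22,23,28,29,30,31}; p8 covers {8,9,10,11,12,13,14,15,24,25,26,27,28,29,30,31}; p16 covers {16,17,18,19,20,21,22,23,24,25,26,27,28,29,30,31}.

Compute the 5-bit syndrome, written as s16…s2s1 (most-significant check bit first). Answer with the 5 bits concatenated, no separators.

00000

s1 (pos 1,3,5,7,9,11,13,15,17,19,21,23,25,27,29,31): 1⊕0⊕0⊕1⊕0⊕0⊕0⊕1⊕0⊕0⊕0⊕0⊕0⊕1⊕0⊕0 = 0
s2 (pos 2,3,6,7,10,11,14,15,18,19,22,23,26,27,30,31): 0⊕0⊕1⊕1⊕0⊕0⊕0⊕1⊕1⊕0⊕1⊕0⊕1⊕1⊕1⊕0 = 0
s4 (pos 4,5,6,7,12,13,14,15,20,21,22,23,28,29,30,31): 1⊕0⊕1⊕1⊕0⊕0⊕0⊕1⊕0⊕0⊕1⊕0⊕0⊕0⊕1⊕0 = 0
s8 (pos 8,9,10,11,12,13,14,15,24,25,26,27,28,29,30,31): 1⊕0⊕0⊕0⊕0⊕0⊕0⊕1⊕1⊕0⊕1⊕1⊕0⊕0⊕1⊕0 = 0
s16 (pos 16,17,18,19,20,21,22,23,24,25,26,27,28,29,30,31): 0⊕0⊕1⊕0⊕0⊕0⊕1⊕0⊕1⊕0⊕1⊕1⊕0⊕0⊕1⊕0 = 0
Syndrome s16…s1 = 00000 → no error.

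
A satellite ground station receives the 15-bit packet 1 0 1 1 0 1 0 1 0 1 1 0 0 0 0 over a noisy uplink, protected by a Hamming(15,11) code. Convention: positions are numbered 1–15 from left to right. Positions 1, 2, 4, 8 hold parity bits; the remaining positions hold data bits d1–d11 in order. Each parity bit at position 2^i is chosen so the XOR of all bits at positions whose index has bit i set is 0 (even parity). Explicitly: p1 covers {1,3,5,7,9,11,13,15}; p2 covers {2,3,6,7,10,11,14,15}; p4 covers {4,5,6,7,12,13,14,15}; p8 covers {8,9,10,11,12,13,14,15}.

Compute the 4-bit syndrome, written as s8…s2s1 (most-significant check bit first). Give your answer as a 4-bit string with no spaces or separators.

s1 (pos 1,3,5,7,9,11,13,15): 1⊕1⊕0⊕0⊕0⊕1⊕0⊕0 = 1
s2 (pos 2,3,6,7,10,11,14,15): 0⊕1⊕1⊕0⊕1⊕1⊕0⊕0 = 0
s4 (pos 4,5,6,7,12,13,14,15): 1⊕0⊕1⊕0⊕0⊕0⊕0⊕0 = 0
s8 (pos 8,9,10,11,12,13,14,15): 1⊕0⊕1⊕1⊕0⊕0⊕0⊕0 = 1
Syndrome s8…s1 = 1001 → error at position 9.

1001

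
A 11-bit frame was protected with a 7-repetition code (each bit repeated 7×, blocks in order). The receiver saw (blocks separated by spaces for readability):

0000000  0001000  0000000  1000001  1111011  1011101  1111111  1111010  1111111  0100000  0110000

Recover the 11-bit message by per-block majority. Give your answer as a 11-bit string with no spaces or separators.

Block 1 (0000000): 0 ones → 0
Block 2 (0001000): 1 one → 0
Block 3 (0000000): 0 ones → 0
Block 4 (1000001): 2 ones → 0
Block 5 (1111011): 6 ones → 1
Block 6 (1011101): 5 ones → 1
Block 7 (1111111): 7 ones → 1
Block 8 (1111010): 5 ones → 1
Block 9 (1111111): 7 ones → 1
Block 10 (0100000): 1 one → 0
Block 11 (0110000): 2 ones → 0

00001111100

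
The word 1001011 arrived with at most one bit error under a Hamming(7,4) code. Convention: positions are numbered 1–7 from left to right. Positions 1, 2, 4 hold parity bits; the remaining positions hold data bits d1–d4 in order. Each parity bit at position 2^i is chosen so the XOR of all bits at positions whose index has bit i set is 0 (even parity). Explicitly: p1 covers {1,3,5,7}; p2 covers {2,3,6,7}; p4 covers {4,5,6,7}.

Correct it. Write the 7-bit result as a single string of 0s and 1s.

s1 (pos 1,3,5,7): 1⊕0⊕0⊕1 = 0
s2 (pos 2,3,6,7): 0⊕0⊕1⊕1 = 0
s4 (pos 4,5,6,7): 1⊕0⊕1⊕1 = 1
Syndrome s4…s1 = 100 → error at position 4.
Flip position 4: 1001011 → 1000011

1000011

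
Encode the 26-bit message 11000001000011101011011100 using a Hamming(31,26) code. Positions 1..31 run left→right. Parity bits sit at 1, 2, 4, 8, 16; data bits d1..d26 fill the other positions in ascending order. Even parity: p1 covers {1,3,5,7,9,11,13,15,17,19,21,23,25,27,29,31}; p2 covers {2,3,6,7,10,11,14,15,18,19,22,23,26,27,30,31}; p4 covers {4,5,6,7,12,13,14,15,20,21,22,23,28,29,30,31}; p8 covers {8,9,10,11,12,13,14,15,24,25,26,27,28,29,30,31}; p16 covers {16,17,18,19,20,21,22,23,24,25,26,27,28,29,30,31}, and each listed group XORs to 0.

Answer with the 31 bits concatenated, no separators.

0110100000010001011101011011100

Place data at non-parity positions: p1 p2 1 p4 1 0 0 p8 0 0 0 1 0 0 0 p16 0 1 1 1 0 1 0 1 1 0 1 1 1 0 0
p1 (pos 1,3,5,7,9,11,13,15,17,19,21,23,25,27,29,31): XOR of data positions = 1⊕1⊕0⊕0⊕0⊕0⊕0⊕0⊕1⊕0⊕0⊕1⊕1⊕1⊕0 = 0
p2 (pos 2,3,6,7,10,11,14,15,18,19,22,23,26,27,30,31): XOR of data positions = 1⊕0⊕0⊕0⊕0⊕0⊕0⊕1⊕1⊕1⊕0⊕0⊕1⊕0⊕0 = 1
p4 (pos 4,5,6,7,12,13,14,15,20,21,22,23,28,29,30,31): XOR of data positions = 1⊕0⊕0⊕1⊕0⊕0⊕0⊕1⊕0⊕1⊕0⊕1⊕1⊕0⊕0 = 0
p8 (pos 8,9,10,11,12,13,14,15,24,25,26,27,28,29,30,31): XOR of data positions = 0⊕0⊕0⊕1⊕0⊕0⊕0⊕1⊕1⊕0⊕1⊕1⊕1⊕0⊕0 = 0
p16 (pos 16,17,18,19,20,21,22,23,24,25,26,27,28,29,30,31): XOR of data positions = 0⊕1⊕1⊕1⊕0⊕1⊕0⊕1⊕1⊕0⊕1⊕1⊕1⊕0⊕0 = 1
Codeword: 0110100000010001011101011011100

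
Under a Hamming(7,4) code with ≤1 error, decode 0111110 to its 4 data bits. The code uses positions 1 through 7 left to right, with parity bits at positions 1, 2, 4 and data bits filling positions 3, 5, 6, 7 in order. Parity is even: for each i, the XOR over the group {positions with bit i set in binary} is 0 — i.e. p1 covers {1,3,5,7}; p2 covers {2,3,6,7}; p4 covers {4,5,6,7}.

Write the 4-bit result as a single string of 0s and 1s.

1100

s1 (pos 1,3,5,7): 0⊕1⊕1⊕0 = 0
s2 (pos 2,3,6,7): 1⊕1⊕1⊕0 = 1
s4 (pos 4,5,6,7): 1⊕1⊕1⊕0 = 1
Syndrome s4…s1 = 110 → error at position 6.
Flip position 6: 0111110 → 0111100
Read data bits from positions 3,5,6,7: 1100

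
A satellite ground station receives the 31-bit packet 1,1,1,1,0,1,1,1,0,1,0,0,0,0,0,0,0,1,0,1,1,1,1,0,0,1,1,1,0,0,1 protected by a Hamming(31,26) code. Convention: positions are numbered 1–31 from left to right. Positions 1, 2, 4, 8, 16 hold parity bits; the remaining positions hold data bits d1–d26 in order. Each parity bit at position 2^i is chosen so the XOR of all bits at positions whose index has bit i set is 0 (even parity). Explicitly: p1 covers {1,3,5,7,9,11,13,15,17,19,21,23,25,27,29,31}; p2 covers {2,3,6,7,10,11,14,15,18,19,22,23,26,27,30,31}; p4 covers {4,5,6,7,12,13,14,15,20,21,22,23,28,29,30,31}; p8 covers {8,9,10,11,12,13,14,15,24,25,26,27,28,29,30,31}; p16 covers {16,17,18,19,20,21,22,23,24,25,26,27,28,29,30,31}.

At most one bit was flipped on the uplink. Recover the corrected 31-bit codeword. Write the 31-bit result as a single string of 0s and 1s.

1111011101000000010111000111001

s1 (pos 1,3,5,7,9,11,13,15,17,19,21,23,25,27,29,31): 1⊕1⊕0⊕1⊕0⊕0⊕0⊕0⊕0⊕0⊕1⊕1⊕0⊕1⊕0⊕1 = 1
s2 (pos 2,3,6,7,10,11,14,15,18,19,22,23,26,27,30,31): 1⊕1⊕1⊕1⊕1⊕0⊕0⊕0⊕1⊕0⊕1⊕1⊕1⊕1⊕0⊕1 = 1
s4 (pos 4,5,6,7,12,13,14,15,20,21,22,23,28,29,30,31): 1⊕0⊕1⊕1⊕0⊕0⊕0⊕0⊕1⊕1⊕1⊕1⊕1⊕0⊕0⊕1 = 1
s8 (pos 8,9,10,11,12,13,14,15,24,25,26,27,28,29,30,31): 1⊕0⊕1⊕0⊕0⊕0⊕0⊕0⊕0⊕0⊕1⊕1⊕1⊕0⊕0⊕1 = 0
s16 (pos 16,17,18,19,20,21,22,23,24,25,26,27,28,29,30,31): 0⊕0⊕1⊕0⊕1⊕1⊕1⊕1⊕0⊕0⊕1⊕1⊕1⊕0⊕0⊕1 = 1
Syndrome s16…s1 = 10111 → error at position 23.
Flip position 23: 1111011101000000010111100111001 → 1111011101000000010111000111001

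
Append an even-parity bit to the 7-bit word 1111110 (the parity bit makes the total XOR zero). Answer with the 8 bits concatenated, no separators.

XOR of the 7 data bits: 1⊕1⊕1⊕1⊕1⊕1⊕0 = 0
Parity bit = 0 (so all 8 bits XOR to 0).

11111100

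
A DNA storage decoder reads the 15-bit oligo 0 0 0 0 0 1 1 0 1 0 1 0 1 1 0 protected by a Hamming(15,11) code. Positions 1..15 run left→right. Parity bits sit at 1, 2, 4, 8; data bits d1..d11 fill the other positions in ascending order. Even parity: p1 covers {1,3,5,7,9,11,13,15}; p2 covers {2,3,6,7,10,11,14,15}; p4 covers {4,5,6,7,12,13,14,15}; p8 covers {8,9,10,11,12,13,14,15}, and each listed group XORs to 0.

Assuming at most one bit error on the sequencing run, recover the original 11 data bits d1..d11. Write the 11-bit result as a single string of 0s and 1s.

s1 (pos 1,3,5,7,9,11,13,15): 0⊕0⊕0⊕1⊕1⊕1⊕1⊕0 = 0
s2 (pos 2,3,6,7,10,11,14,15): 0⊕0⊕1⊕1⊕0⊕1⊕1⊕0 = 0
s4 (pos 4,5,6,7,12,13,14,15): 0⊕0⊕1⊕1⊕0⊕1⊕1⊕0 = 0
s8 (pos 8,9,10,11,12,13,14,15): 0⊕1⊕0⊕1⊕0⊕1⊕1⊕0 = 0
Syndrome s8…s1 = 0000 → no error.
Read data bits from positions 3,5,6,7,9,10,11,12,13,14,15: 00111010110

00111010110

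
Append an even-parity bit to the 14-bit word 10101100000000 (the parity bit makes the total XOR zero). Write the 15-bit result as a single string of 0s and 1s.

XOR of the 14 data bits: 1⊕0⊕1⊕0⊕1⊕1⊕0⊕0⊕0⊕0⊕0⊕0⊕0⊕0 = 0
Parity bit = 0 (so all 15 bits XOR to 0).

101011000000000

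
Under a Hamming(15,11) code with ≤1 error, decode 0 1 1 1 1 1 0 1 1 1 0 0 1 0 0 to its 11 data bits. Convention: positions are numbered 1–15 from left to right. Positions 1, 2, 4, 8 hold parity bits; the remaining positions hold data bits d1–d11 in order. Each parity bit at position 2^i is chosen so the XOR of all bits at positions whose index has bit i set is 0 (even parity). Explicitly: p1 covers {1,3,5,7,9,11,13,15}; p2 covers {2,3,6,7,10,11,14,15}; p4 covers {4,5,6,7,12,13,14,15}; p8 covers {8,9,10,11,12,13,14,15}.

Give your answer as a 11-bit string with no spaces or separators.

11101100100

s1 (pos 1,3,5,7,9,11,13,15): 0⊕1⊕1⊕0⊕1⊕0⊕1⊕0 = 0
s2 (pos 2,3,6,7,10,11,14,15): 1⊕1⊕1⊕0⊕1⊕0⊕0⊕0 = 0
s4 (pos 4,5,6,7,12,13,14,15): 1⊕1⊕1⊕0⊕0⊕1⊕0⊕0 = 0
s8 (pos 8,9,10,11,12,13,14,15): 1⊕1⊕1⊕0⊕0⊕1⊕0⊕0 = 0
Syndrome s8…s1 = 0000 → no error.
Read data bits from positions 3,5,6,7,9,10,11,12,13,14,15: 11101100100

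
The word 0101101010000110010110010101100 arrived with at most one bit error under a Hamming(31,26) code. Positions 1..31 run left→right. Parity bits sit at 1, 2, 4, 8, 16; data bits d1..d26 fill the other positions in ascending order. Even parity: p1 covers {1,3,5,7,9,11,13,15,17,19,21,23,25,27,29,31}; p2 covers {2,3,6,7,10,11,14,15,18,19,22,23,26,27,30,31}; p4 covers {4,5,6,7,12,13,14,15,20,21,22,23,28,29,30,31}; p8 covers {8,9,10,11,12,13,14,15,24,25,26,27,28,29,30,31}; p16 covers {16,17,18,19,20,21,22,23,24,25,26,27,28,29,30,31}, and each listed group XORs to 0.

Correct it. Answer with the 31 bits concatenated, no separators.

s1 (pos 1,3,5,7,9,11,13,15,17,19,21,23,25,27,29,31): 0⊕0⊕1⊕1⊕1⊕0⊕0⊕1⊕0⊕0⊕1⊕0⊕0⊕0⊕1⊕0 = 0
s2 (pos 2,3,6,7,10,11,14,15,18,19,22,23,26,27,30,31): 1⊕0⊕0⊕1⊕0⊕0⊕1⊕1⊕1⊕0⊕0⊕0⊕1⊕0⊕0⊕0 = 0
s4 (pos 4,5,6,7,12,13,14,15,20,21,22,23,28,29,30,31): 1⊕1⊕0⊕1⊕0⊕0⊕1⊕1⊕1⊕1⊕0⊕0⊕1⊕1⊕0⊕0 = 1
s8 (pos 8,9,10,11,12,13,14,15,24,25,26,27,28,29,30,31): 0⊕1⊕0⊕0⊕0⊕0⊕1⊕1⊕1⊕0⊕1⊕0⊕1⊕1⊕0⊕0 = 1
s16 (pos 16,17,18,19,20,21,22,23,24,25,26,27,28,29,30,31): 0⊕0⊕1⊕0⊕1⊕1⊕0⊕0⊕1⊕0⊕1⊕0⊕1⊕1⊕0⊕0 = 1
Syndrome s16…s1 = 11100 → error at position 28.
Flip position 28: 0101101010000110010110010101100 → 0101101010000110010110010100100

0101101010000110010110010100100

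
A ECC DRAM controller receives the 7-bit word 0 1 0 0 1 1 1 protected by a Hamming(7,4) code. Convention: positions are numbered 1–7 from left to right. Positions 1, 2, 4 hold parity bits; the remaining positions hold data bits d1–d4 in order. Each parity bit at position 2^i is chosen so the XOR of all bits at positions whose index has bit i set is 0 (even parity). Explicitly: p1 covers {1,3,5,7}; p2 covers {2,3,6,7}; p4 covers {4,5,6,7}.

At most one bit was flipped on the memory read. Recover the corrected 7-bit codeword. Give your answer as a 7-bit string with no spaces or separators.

0100101

s1 (pos 1,3,5,7): 0⊕0⊕1⊕1 = 0
s2 (pos 2,3,6,7): 1⊕0⊕1⊕1 = 1
s4 (pos 4,5,6,7): 0⊕1⊕1⊕1 = 1
Syndrome s4…s1 = 110 → error at position 6.
Flip position 6: 0100111 → 0100101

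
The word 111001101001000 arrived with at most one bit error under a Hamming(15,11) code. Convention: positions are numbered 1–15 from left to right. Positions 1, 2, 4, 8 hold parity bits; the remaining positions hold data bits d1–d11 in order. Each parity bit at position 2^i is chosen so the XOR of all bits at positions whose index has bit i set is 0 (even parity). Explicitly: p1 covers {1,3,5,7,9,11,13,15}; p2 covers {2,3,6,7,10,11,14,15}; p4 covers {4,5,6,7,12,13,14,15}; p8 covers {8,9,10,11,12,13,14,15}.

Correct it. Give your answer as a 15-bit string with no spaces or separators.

111101101001000

s1 (pos 1,3,5,7,9,11,13,15): 1⊕1⊕0⊕1⊕1⊕0⊕0⊕0 = 0
s2 (pos 2,3,6,7,10,11,14,15): 1⊕1⊕1⊕1⊕0⊕0⊕0⊕0 = 0
s4 (pos 4,5,6,7,12,13,14,15): 0⊕0⊕1⊕1⊕1⊕0⊕0⊕0 = 1
s8 (pos 8,9,10,11,12,13,14,15): 0⊕1⊕0⊕0⊕1⊕0⊕0⊕0 = 0
Syndrome s8…s1 = 0100 → error at position 4.
Flip position 4: 111001101001000 → 111101101001000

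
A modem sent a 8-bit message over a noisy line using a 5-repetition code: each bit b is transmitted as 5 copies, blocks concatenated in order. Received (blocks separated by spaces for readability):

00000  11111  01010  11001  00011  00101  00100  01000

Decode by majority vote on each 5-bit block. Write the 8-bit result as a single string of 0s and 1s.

01010000

Block 1 (00000): 0 ones → 0
Block 2 (11111): 5 ones → 1
Block 3 (01010): 2 ones → 0
Block 4 (11001): 3 ones → 1
Block 5 (00011): 2 ones → 0
Block 6 (00101): 2 ones → 0
Block 7 (00100): 1 one → 0
Block 8 (01000): 1 one → 0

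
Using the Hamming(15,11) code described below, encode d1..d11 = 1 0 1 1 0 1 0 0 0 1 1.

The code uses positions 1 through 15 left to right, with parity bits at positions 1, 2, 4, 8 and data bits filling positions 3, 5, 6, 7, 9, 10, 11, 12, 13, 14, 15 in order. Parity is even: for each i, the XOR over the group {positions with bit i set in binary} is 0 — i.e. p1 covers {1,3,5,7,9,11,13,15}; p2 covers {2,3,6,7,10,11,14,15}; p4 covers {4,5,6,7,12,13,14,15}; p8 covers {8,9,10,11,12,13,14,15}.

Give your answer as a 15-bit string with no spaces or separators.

Place data at non-parity positions: p1 p2 1 p4 0 1 1 p8 0 1 0 0 0 1 1
p1 (pos 1,3,5,7,9,11,13,15): XOR of data positions = 1⊕0⊕1⊕0⊕0⊕0⊕1 = 1
p2 (pos 2,3,6,7,10,11,14,15): XOR of data positions = 1⊕1⊕1⊕1⊕0⊕1⊕1 = 0
p4 (pos 4,5,6,7,12,13,14,15): XOR of data positions = 0⊕1⊕1⊕0⊕0⊕1⊕1 = 0
p8 (pos 8,9,10,11,12,13,14,15): XOR of data positions = 0⊕1⊕0⊕0⊕0⊕1⊕1 = 1
Codeword: 101001110100011

101001110100011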